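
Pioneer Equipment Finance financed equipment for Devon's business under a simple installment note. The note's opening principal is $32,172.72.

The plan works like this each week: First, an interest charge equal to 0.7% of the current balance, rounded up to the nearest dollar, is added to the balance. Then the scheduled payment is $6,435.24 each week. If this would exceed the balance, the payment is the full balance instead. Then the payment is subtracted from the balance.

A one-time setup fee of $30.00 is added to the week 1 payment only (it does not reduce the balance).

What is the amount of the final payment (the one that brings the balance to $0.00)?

$691.52

# | Opening | Interest | Payment | Fee | End bal
1 | $32,172.72 | $226.00 | $6,435.24 | $30.00 | $25,963.48
2 | $25,963.48 | $182.00 | $6,435.24 | — | $19,710.24
3 | $19,710.24 | $138.00 | $6,435.24 | — | $13,413.00
4 | $13,413.00 | $94.00 | $6,435.24 | — | $7,071.76
5 | $7,071.76 | $50.00 | $6,435.24 | — | $686.52
6 | $686.52 | $5.00 | $691.52 | — | $0.00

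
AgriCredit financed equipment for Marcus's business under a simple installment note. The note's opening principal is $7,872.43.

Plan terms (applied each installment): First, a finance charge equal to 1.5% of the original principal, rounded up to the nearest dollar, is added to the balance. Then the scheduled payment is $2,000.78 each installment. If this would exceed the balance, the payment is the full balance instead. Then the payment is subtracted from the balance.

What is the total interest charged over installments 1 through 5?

Installment 1: opening $7,872.43; interest $119.00 → $7,991.43; payment $2,000.78; balance $5,990.65
Installment 2: opening $5,990.65; interest $119.00 → $6,109.65; payment $2,000.78; balance $4,108.87
Installment 3: opening $4,108.87; interest $119.00 → $4,227.87; payment $2,000.78; balance $2,227.09
Installment 4: opening $2,227.09; interest $119.00 → $2,346.09; payment $2,000.78; balance $345.31
Installment 5: opening $345.31; interest $119.00 → $464.31; payment $464.31; balance $0.00
Total interest: $119.00 + $119.00 + $119.00 + $119.00 + $119.00 = $595.00

$595.00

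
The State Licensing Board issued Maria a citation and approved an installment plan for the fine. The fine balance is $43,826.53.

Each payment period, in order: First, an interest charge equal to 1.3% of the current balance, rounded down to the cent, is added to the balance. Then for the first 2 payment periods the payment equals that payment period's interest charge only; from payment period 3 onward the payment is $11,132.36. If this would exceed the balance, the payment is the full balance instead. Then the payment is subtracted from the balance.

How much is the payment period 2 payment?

$569.74

Payment period 1: opening $43,826.53; interest $569.74 → $44,396.27; payment $569.74; balance $43,826.53
Payment period 2: opening $43,826.53; interest $569.74 → $44,396.27; payment $569.74; balance $43,826.53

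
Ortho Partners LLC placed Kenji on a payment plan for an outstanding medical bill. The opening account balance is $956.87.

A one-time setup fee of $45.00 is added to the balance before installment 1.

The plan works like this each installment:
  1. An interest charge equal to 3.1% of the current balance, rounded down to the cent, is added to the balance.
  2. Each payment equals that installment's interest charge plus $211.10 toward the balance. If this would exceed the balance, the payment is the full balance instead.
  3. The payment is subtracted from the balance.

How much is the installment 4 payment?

Installment 1: opening $1,001.87; interest $31.05 → $1,032.92; payment $242.15; balance $790.77
Installment 2: opening $790.77; interest $24.51 → $815.28; payment $235.61; balance $579.67
Installment 3: opening $579.67; interest $17.96 → $597.63; payment $229.06; balance $368.57
Installment 4: opening $368.57; interest $11.42 → $379.99; payment $222.52; balance $157.47

$222.52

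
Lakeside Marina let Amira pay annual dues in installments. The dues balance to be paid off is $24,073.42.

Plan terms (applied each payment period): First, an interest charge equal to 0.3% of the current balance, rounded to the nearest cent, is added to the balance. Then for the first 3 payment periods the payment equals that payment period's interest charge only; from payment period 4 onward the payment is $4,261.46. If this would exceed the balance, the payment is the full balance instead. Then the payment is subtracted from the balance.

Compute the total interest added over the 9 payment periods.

$460.70

Payment period 1: opening $24,073.42; interest $72.22 → $24,145.64; payment $72.22; balance $24,073.42
Payment period 2: opening $24,073.42; interest $72.22 → $24,145.64; payment $72.22; balance $24,073.42
Payment period 3: opening $24,073.42; interest $72.22 → $24,145.64; payment $72.22; balance $24,073.42
Payment period 4: opening $24,073.42; interest $72.22 → $24,145.64; payment $4,261.46; balance $19,884.18
Payment period 5: opening $19,884.18; interest $59.65 → $19,943.83; payment $4,261.46; balance $15,682.37
Payment period 6: opening $15,682.37; interest $47.05 → $15,729.42; payment $4,261.46; balance $11,467.96
Payment period 7: opening $11,467.96; interest $34.40 → $11,502.36; payment $4,261.46; balance $7,240.90
Payment period 8: opening $7,240.90; interest $21.72 → $7,262.62; payment $4,261.46; balance $3,001.16
Payment period 9: opening $3,001.16; interest $9.00 → $3,010.16; payment $3,010.16; balance $0.00
Total interest: $72.22 + $72.22 + $72.22 + $72.22 + $59.65 + $47.05 + $34.40 + $21.72 + $9.00 = $460.70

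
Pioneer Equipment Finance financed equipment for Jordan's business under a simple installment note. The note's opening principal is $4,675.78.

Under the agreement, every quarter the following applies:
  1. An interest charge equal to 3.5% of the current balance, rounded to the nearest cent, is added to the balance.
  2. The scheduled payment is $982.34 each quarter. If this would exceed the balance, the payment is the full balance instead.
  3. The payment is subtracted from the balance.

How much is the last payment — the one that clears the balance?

$295.60

Quarter 1: $4,675.78 +$163.65 interest = $4,839.43; pay $982.34 → $3,857.09
Quarter 2: $3,857.09 +$135.00 interest = $3,992.09; pay $982.34 → $3,009.75
Quarter 3: $3,009.75 +$105.34 interest = $3,115.09; pay $982.34 → $2,132.75
Quarter 4: $2,132.75 +$74.65 interest = $2,207.40; pay $982.34 → $1,225.06
Quarter 5: $1,225.06 +$42.88 interest = $1,267.94; pay $982.34 → $285.60
Quarter 6: $285.60 +$10.00 interest = $295.60; pay $295.60 → $0.00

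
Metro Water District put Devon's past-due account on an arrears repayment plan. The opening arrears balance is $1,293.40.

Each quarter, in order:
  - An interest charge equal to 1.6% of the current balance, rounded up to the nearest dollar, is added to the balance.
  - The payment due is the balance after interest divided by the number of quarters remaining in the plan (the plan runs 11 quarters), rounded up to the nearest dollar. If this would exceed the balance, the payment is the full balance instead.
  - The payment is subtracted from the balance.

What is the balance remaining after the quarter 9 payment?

$271.40

Quarter 1: opening $1,293.40; interest $21.00 → $1,314.40; payment $120.00; balance $1,194.40
Quarter 2: opening $1,194.40; interest $20.00 → $1,214.40; payment $122.00; balance $1,092.40
Quarter 3: opening $1,092.40; interest $18.00 → $1,110.40; payment $124.00; balance $986.40
Quarter 4: opening $986.40; interest $16.00 → $1,002.40; payment $126.00; balance $876.40
Quarter 5: opening $876.40; interest $15.00 → $891.40; payment $128.00; balance $763.40
Quarter 6: opening $763.40; interest $13.00 → $776.40; payment $130.00; balance $646.40
Quarter 7: opening $646.40; interest $11.00 → $657.40; payment $132.00; balance $525.40
Quarter 8: opening $525.40; interest $9.00 → $534.40; payment $134.00; balance $400.40
Quarter 9: opening $400.40; interest $7.00 → $407.40; payment $136.00; balance $271.40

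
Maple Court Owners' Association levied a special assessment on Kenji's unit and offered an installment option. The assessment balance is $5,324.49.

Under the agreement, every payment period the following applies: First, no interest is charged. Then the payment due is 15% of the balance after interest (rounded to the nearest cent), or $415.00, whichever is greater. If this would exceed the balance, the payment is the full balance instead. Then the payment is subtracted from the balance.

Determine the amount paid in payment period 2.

Payment period 1: $5,324.49 − $798.67 → $4,525.82
Payment period 2: $4,525.82 − $678.87 → $3,846.95

$678.87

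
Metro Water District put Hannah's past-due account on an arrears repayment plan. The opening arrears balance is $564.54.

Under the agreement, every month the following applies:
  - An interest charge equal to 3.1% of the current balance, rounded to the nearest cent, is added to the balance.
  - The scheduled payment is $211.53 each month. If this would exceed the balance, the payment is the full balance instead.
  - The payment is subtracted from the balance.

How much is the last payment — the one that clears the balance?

Month 1: $564.54 +$17.50 interest = $582.04; pay $211.53 → $370.51
Month 2: $370.51 +$11.49 interest = $382.00; pay $211.53 → $170.47
Month 3: $170.47 +$5.28 interest = $175.75; pay $175.75 → $0.00

$175.75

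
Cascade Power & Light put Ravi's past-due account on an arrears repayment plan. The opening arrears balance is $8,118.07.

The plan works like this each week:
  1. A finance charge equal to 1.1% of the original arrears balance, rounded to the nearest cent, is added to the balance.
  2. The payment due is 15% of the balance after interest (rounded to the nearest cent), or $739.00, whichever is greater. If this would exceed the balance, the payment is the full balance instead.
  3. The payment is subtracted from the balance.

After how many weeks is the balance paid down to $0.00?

Week 1: opening $8,118.07; interest $89.30 → $8,207.37; payment $1,231.11; balance $6,976.26
Week 2: opening $6,976.26; interest $89.30 → $7,065.56; payment $1,059.83; balance $6,005.73
Week 3: opening $6,005.73; interest $89.30 → $6,095.03; payment $914.25; balance $5,180.78
Week 4: opening $5,180.78; interest $89.30 → $5,270.08; payment $790.51; balance $4,479.57
Week 5: opening $4,479.57; interest $89.30 → $4,568.87; payment $739.00; balance $3,829.87
Week 6: opening $3,829.87; interest $89.30 → $3,919.17; payment $739.00; balance $3,180.17
Week 7: opening $3,180.17; interest $89.30 → $3,269.47; payment $739.00; balance $2,530.47
Week 8: opening $2,530.47; interest $89.30 → $2,619.77; payment $739.00; balance $1,880.77
Week 9: opening $1,880.77; interest $89.30 → $1,970.07; payment $739.00; balance $1,231.07
Week 10: opening $1,231.07; interest $89.30 → $1,320.37; payment $739.00; balance $581.37
Week 11: opening $581.37; interest $89.30 → $670.67; payment $670.67; balance $0.00
Balance reaches $0.00 in week 11.

11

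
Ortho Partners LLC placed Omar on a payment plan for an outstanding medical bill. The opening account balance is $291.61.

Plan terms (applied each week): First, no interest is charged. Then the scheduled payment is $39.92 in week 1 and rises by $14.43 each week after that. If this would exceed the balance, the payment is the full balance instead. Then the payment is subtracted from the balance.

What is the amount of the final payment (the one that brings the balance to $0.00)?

$45.35

# | Opening | Payment | End bal
1 | $291.61 | $39.92 | $251.69
2 | $251.69 | $54.35 | $197.34
3 | $197.34 | $68.78 | $128.56
4 | $128.56 | $83.21 | $45.35
5 | $45.35 | $45.35 | $0.00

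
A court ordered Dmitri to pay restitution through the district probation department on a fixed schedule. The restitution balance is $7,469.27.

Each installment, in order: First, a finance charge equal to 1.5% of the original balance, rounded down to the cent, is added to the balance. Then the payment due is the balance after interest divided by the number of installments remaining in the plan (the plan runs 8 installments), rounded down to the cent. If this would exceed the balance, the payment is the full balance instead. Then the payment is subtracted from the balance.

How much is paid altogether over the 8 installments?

Installment 1: opening $7,469.27; interest $112.03 → $7,581.30; payment $947.66; balance $6,633.64
Installment 2: opening $6,633.64; interest $112.03 → $6,745.67; payment $963.66; balance $5,782.01
Installment 3: opening $5,782.01; interest $112.03 → $5,894.04; payment $982.34; balance $4,911.70
Installment 4: opening $4,911.70; interest $112.03 → $5,023.73; payment $1,004.74; balance $4,018.99
Installment 5: opening $4,018.99; interest $112.03 → $4,131.02; payment $1,032.75; balance $3,098.27
Installment 6: opening $3,098.27; interest $112.03 → $3,210.30; payment $1,070.10; balance $2,140.20
Installment 7: opening $2,140.20; interest $112.03 → $2,252.23; payment $1,126.11; balance $1,126.12
Installment 8: opening $1,126.12; interest $112.03 → $1,238.15; payment $1,238.15; balance $0.00
Total paid: $8,365.51

$8,365.51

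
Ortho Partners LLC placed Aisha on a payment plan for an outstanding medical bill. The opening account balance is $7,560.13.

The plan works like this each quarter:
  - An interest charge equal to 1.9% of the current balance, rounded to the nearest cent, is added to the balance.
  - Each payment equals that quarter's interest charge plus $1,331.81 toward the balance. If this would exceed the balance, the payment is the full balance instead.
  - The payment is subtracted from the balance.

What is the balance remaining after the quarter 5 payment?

$901.08

Quarter 1: $7,560.13 +$143.64 interest = $7,703.77; pay $1,475.45 → $6,228.32
Quarter 2: $6,228.32 +$118.34 interest = $6,346.66; pay $1,450.15 → $4,896.51
Quarter 3: $4,896.51 +$93.03 interest = $4,989.54; pay $1,424.84 → $3,564.70
Quarter 4: $3,564.70 +$67.73 interest = $3,632.43; pay $1,399.54 → $2,232.89
Quarter 5: $2,232.89 +$42.42 interest = $2,275.31; pay $1,374.23 → $901.08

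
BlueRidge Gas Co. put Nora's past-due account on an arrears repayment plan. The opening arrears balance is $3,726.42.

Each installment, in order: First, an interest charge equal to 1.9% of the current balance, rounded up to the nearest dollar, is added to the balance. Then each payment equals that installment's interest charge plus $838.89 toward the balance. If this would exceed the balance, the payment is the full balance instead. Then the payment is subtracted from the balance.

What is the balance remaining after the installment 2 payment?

$2,048.64

Installment 1: opening $3,726.42; interest $71.00 → $3,797.42; payment $909.89; balance $2,887.53
Installment 2: opening $2,887.53; interest $55.00 → $2,942.53; payment $893.89; balance $2,048.64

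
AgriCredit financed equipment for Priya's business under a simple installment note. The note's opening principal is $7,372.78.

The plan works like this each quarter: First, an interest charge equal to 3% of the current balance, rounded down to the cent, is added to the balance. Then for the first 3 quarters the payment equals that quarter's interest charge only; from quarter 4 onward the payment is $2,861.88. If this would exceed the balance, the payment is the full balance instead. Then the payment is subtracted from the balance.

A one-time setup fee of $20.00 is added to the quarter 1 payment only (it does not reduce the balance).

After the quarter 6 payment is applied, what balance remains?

$0.00

Quarter 1: $7,372.78 +$221.18 interest = $7,593.96; pay $221.18 (+ $20.00 fee) → $7,372.78
Quarter 2: $7,372.78 +$221.18 interest = $7,593.96; pay $221.18 → $7,372.78
Quarter 3: $7,372.78 +$221.18 interest = $7,593.96; pay $221.18 → $7,372.78
Quarter 4: $7,372.78 +$221.18 interest = $7,593.96; pay $2,861.88 → $4,732.08
Quarter 5: $4,732.08 +$141.96 interest = $4,874.04; pay $2,861.88 → $2,012.16
Quarter 6: $2,012.16 +$60.36 interest = $2,072.52; pay $2,072.52 → $0.00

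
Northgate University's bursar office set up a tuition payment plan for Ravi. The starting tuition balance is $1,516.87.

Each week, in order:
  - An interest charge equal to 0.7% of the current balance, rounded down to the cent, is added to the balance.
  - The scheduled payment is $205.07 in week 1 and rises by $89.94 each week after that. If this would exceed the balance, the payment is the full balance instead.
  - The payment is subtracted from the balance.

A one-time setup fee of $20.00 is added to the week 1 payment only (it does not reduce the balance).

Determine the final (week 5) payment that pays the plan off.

# | Opening | Interest | Payment | Fee | End bal
1 | $1,516.87 | $10.61 | $205.07 | $20.00 | $1,322.41
2 | $1,322.41 | $9.25 | $295.01 | — | $1,036.65
3 | $1,036.65 | $7.25 | $384.95 | — | $658.95
4 | $658.95 | $4.61 | $474.89 | — | $188.67
5 | $188.67 | $1.32 | $189.99 | — | $0.00

$189.99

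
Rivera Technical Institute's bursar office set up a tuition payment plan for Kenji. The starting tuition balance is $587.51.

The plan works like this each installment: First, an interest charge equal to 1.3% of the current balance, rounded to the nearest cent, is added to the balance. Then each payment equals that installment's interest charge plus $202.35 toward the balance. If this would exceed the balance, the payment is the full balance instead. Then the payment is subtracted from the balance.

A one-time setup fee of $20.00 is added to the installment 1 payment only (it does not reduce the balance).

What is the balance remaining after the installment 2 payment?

Installment 1: opening $587.51; interest $7.64 → $595.15; payment $209.99 (+ $20.00 fee); balance $385.16
Installment 2: opening $385.16; interest $5.01 → $390.17; payment $207.36; balance $182.81

$182.81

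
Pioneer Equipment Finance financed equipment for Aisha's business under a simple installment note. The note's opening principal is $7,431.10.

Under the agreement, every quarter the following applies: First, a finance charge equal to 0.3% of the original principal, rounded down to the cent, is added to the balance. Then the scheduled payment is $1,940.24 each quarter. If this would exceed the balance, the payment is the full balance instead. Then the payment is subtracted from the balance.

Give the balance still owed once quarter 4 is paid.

$0.00

Quarter 1: $7,431.10 +$22.29 interest = $7,453.39; pay $1,940.24 → $5,513.15
Quarter 2: $5,513.15 +$22.29 interest = $5,535.44; pay $1,940.24 → $3,595.20
Quarter 3: $3,595.20 +$22.29 interest = $3,617.49; pay $1,940.24 → $1,677.25
Quarter 4: $1,677.25 +$22.29 interest = $1,699.54; pay $1,699.54 → $0.00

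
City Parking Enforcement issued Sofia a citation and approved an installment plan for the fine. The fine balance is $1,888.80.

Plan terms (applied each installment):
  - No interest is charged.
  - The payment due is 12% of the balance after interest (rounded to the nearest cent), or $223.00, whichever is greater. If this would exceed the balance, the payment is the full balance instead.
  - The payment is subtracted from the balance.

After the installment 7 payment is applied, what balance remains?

Installment 1: opening $1,888.80; payment $226.66; balance $1,662.14
Installment 2: opening $1,662.14; payment $223.00; balance $1,439.14
Installment 3: opening $1,439.14; payment $223.00; balance $1,216.14
Installment 4: opening $1,216.14; payment $223.00; balance $993.14
Installment 5: opening $993.14; payment $223.00; balance $770.14
Installment 6: opening $770.14; payment $223.00; balance $547.14
Installment 7: opening $547.14; payment $223.00; balance $324.14

$324.14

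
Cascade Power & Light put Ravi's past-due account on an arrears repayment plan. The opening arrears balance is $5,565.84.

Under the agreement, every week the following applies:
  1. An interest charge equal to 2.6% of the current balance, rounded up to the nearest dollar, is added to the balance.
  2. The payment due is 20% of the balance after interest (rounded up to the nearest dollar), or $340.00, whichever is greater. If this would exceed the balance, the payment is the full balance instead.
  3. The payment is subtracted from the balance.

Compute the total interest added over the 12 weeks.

$711.00

Week 1: $5,565.84 +$145.00 interest = $5,710.84; pay $1,143.00 → $4,567.84
Week 2: $4,567.84 +$119.00 interest = $4,686.84; pay $938.00 → $3,748.84
Week 3: $3,748.84 +$98.00 interest = $3,846.84; pay $770.00 → $3,076.84
Week 4: $3,076.84 +$80.00 interest = $3,156.84; pay $632.00 → $2,524.84
Week 5: $2,524.84 +$66.00 interest = $2,590.84; pay $519.00 → $2,071.84
Week 6: $2,071.84 +$54.00 interest = $2,125.84; pay $426.00 → $1,699.84
Week 7: $1,699.84 +$45.00 interest = $1,744.84; pay $349.00 → $1,395.84
Week 8: $1,395.84 +$37.00 interest = $1,432.84; pay $340.00 → $1,092.84
Week 9: $1,092.84 +$29.00 interest = $1,121.84; pay $340.00 → $781.84
Week 10: $781.84 +$21.00 interest = $802.84; pay $340.00 → $462.84
Week 11: $462.84 +$13.00 interest = $475.84; pay $340.00 → $135.84
Week 12: $135.84 +$4.00 interest = $139.84; pay $139.84 → $0.00
Total interest: $145.00 + $119.00 + $98.00 + $80.00 + $66.00 + $54.00 + $45.00 + $37.00 + $29.00 + $21.00 + $13.00 + $4.00 = $711.00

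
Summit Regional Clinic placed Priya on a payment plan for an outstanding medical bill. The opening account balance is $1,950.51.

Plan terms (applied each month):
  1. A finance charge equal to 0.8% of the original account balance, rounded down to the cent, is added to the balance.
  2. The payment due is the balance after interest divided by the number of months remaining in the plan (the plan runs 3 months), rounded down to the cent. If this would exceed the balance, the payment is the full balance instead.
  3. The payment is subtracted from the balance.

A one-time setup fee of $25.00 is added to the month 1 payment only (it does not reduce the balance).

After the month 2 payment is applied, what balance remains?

$663.17

Month 1: $1,950.51 +$15.60 interest = $1,966.11; pay $655.37 (+ $25.00 fee) → $1,310.74
Month 2: $1,310.74 +$15.60 interest = $1,326.34; pay $663.17 → $663.17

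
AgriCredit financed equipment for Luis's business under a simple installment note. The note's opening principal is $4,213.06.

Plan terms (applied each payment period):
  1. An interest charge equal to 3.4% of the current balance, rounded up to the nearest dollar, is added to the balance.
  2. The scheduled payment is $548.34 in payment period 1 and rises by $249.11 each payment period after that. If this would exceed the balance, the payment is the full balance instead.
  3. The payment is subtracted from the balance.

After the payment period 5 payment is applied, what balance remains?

Payment period 1: $4,213.06 +$144.00 interest = $4,357.06; pay $548.34 → $3,808.72
Payment period 2: $3,808.72 +$130.00 interest = $3,938.72; pay $797.45 → $3,141.27
Payment period 3: $3,141.27 +$107.00 interest = $3,248.27; pay $1,046.56 → $2,201.71
Payment period 4: $2,201.71 +$75.00 interest = $2,276.71; pay $1,295.67 → $981.04
Payment period 5: $981.04 +$34.00 interest = $1,015.04; pay $1,015.04 → $0.00

$0.00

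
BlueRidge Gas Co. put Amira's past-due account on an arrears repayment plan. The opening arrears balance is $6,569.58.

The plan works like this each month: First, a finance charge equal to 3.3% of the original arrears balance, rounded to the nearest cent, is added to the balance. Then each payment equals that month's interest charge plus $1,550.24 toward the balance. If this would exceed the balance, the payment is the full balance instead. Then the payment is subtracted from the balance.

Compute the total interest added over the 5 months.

Month 1: opening $6,569.58; interest $216.80 → $6,786.38; payment $1,767.04; balance $5,019.34
Month 2: opening $5,019.34; interest $216.80 → $5,236.14; payment $1,767.04; balance $3,469.10
Month 3: opening $3,469.10; interest $216.80 → $3,685.90; payment $1,767.04; balance $1,918.86
Month 4: opening $1,918.86; interest $216.80 → $2,135.66; payment $1,767.04; balance $368.62
Month 5: opening $368.62; interest $216.80 → $585.42; payment $585.42; balance $0.00
Total interest: $216.80 + $216.80 + $216.80 + $216.80 + $216.80 = $1,084.00

$1,084.00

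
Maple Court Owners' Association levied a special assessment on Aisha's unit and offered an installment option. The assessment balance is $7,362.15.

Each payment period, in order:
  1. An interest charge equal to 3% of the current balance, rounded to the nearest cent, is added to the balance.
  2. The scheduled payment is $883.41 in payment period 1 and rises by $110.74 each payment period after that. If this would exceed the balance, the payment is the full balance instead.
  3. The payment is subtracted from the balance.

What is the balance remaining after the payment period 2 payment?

Payment period 1: $7,362.15 +$220.86 interest = $7,583.01; pay $883.41 → $6,699.60
Payment period 2: $6,699.60 +$200.99 interest = $6,900.59; pay $994.15 → $5,906.44

$5,906.44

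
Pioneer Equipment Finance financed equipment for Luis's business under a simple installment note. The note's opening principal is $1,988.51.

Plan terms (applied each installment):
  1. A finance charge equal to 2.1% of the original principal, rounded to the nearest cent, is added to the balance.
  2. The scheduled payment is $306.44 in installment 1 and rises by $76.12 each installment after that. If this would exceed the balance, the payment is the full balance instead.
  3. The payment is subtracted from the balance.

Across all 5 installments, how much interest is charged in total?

$208.80

Installment 1: opening $1,988.51; interest $41.76 → $2,030.27; payment $306.44; balance $1,723.83
Installment 2: opening $1,723.83; interest $41.76 → $1,765.59; payment $382.56; balance $1,383.03
Installment 3: opening $1,383.03; interest $41.76 → $1,424.79; payment $458.68; balance $966.11
Installment 4: opening $966.11; interest $41.76 → $1,007.87; payment $534.80; balance $473.07
Installment 5: opening $473.07; interest $41.76 → $514.83; payment $514.83; balance $0.00
Total interest: $41.76 + $41.76 + $41.76 + $41.76 + $41.76 = $208.80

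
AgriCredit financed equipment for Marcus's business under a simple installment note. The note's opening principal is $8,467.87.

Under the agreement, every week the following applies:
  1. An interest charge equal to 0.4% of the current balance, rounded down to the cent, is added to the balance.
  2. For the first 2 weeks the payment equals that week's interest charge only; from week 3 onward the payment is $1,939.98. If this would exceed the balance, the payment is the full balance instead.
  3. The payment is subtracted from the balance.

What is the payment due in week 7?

$800.74

Week 1: opening $8,467.87; interest $33.87 → $8,501.74; payment $33.87; balance $8,467.87
Week 2: opening $8,467.87; interest $33.87 → $8,501.74; payment $33.87; balance $8,467.87
Week 3: opening $8,467.87; interest $33.87 → $8,501.74; payment $1,939.98; balance $6,561.76
Week 4: opening $6,561.76; interest $26.24 → $6,588.00; payment $1,939.98; balance $4,648.02
Week 5: opening $4,648.02; interest $18.59 → $4,666.61; payment $1,939.98; balance $2,726.63
Week 6: opening $2,726.63; interest $10.90 → $2,737.53; payment $1,939.98; balance $797.55
Week 7: opening $797.55; interest $3.19 → $800.74; payment $800.74; balance $0.00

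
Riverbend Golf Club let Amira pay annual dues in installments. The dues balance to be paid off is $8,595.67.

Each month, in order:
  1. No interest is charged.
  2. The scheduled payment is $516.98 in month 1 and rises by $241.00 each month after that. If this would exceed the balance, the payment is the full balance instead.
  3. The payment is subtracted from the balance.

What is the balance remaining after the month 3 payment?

Month 1: opening $8,595.67; payment $516.98; balance $8,078.69
Month 2: opening $8,078.69; payment $757.98; balance $7,320.71
Month 3: opening $7,320.71; payment $998.98; balance $6,321.73

$6,321.73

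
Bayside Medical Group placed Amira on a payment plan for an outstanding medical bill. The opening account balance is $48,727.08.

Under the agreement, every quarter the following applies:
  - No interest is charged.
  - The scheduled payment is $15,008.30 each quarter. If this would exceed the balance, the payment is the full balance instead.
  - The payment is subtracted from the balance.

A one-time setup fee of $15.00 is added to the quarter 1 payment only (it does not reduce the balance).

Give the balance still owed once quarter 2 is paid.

$18,710.48

# | Opening | Payment | Fee | End bal
1 | $48,727.08 | $15,008.30 | $15.00 | $33,718.78
2 | $33,718.78 | $15,008.30 | — | $18,710.48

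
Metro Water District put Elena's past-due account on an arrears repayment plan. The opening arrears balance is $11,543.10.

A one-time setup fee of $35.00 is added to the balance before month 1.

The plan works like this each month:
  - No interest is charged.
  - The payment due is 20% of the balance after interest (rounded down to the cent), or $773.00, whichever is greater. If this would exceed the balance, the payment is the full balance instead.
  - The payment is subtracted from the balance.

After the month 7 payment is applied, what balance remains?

Month 1: $11,578.10 − $2,315.62 → $9,262.48
Month 2: $9,262.48 − $1,852.49 → $7,409.99
Month 3: $7,409.99 − $1,481.99 → $5,928.00
Month 4: $5,928.00 − $1,185.60 → $4,742.40
Month 5: $4,742.40 − $948.48 → $3,793.92
Month 6: $3,793.92 − $773.00 → $3,020.92
Month 7: $3,020.92 − $773.00 → $2,247.92

$2,247.92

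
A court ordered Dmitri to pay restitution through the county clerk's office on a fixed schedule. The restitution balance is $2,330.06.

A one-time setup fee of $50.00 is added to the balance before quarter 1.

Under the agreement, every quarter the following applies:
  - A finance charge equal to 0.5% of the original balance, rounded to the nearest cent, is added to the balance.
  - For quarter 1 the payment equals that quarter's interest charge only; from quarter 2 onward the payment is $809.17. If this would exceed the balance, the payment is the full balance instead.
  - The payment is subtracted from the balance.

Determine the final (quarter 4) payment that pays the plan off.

$796.67

Quarter 1: opening $2,380.06; interest $11.65 → $2,391.71; payment $11.65; balance $2,380.06
Quarter 2: opening $2,380.06; interest $11.65 → $2,391.71; payment $809.17; balance $1,582.54
Quarter 3: opening $1,582.54; interest $11.65 → $1,594.19; payment $809.17; balance $785.02
Quarter 4: opening $785.02; interest $11.65 → $796.67; payment $796.67; balance $0.00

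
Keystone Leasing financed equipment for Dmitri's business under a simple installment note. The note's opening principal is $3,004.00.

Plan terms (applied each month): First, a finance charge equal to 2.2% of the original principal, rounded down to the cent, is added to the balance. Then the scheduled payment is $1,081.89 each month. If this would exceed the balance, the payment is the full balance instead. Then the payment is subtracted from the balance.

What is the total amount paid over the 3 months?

Month 1: opening $3,004.00; interest $66.08 → $3,070.08; payment $1,081.89; balance $1,988.19
Month 2: opening $1,988.19; interest $66.08 → $2,054.27; payment $1,081.89; balance $972.38
Month 3: opening $972.38; interest $66.08 → $1,038.46; payment $1,038.46; balance $0.00
Total paid: $3,202.24

$3,202.24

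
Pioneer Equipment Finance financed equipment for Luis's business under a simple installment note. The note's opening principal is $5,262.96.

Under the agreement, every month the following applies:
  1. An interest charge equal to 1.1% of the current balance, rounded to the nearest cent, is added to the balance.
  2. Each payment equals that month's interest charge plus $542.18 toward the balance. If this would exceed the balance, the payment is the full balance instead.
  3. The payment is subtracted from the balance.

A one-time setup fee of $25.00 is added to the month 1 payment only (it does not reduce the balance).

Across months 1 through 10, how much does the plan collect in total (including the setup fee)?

Month 1: $5,262.96 +$57.89 interest = $5,320.85; pay $600.07 (+ $25.00 fee) → $4,720.78
Month 2: $4,720.78 +$51.93 interest = $4,772.71; pay $594.11 → $4,178.60
Month 3: $4,178.60 +$45.96 interest = $4,224.56; pay $588.14 → $3,636.42
Month 4: $3,636.42 +$40.00 interest = $3,676.42; pay $582.18 → $3,094.24
Month 5: $3,094.24 +$34.04 interest = $3,128.28; pay $576.22 → $2,552.06
Month 6: $2,552.06 +$28.07 interest = $2,580.13; pay $570.25 → $2,009.88
Month 7: $2,009.88 +$22.11 interest = $2,031.99; pay $564.29 → $1,467.70
Month 8: $1,467.70 +$16.14 interest = $1,483.84; pay $558.32 → $925.52
Month 9: $925.52 +$10.18 interest = $935.70; pay $552.36 → $383.34
Month 10: $383.34 +$4.22 interest = $387.56; pay $387.56 → $0.00
Total paid: $5,598.50

$5,598.50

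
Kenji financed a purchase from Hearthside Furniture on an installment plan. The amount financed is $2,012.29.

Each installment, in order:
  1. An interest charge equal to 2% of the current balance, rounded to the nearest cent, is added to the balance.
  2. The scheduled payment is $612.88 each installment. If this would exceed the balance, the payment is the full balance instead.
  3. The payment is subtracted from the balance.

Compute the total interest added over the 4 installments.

Installment 1: $2,012.29 +$40.25 interest = $2,052.54; pay $612.88 → $1,439.66
Installment 2: $1,439.66 +$28.79 interest = $1,468.45; pay $612.88 → $855.57
Installment 3: $855.57 +$17.11 interest = $872.68; pay $612.88 → $259.80
Installment 4: $259.80 +$5.20 interest = $265.00; pay $265.00 → $0.00
Total interest: $40.25 + $28.79 + $17.11 + $5.20 = $91.35

$91.35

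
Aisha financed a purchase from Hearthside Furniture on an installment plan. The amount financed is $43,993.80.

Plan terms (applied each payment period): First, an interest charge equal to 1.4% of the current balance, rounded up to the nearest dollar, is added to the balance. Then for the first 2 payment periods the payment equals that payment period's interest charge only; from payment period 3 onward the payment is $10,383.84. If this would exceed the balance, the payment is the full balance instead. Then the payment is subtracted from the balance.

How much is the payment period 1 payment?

$616.00

Payment period 1: $43,993.80 +$616.00 interest = $44,609.80; pay $616.00 → $43,993.80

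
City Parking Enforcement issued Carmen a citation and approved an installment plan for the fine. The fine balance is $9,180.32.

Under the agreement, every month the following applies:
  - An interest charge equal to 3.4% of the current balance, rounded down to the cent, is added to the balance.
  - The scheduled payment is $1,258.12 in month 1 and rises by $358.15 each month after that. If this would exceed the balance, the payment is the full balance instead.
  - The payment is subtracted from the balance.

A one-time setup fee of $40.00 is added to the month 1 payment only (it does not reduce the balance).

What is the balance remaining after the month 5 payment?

$412.24

Month 1: opening $9,180.32; interest $312.13 → $9,492.45; payment $1,258.12 (+ $40.00 fee); balance $8,234.33
Month 2: opening $8,234.33; interest $279.96 → $8,514.29; payment $1,616.27; balance $6,898.02
Month 3: opening $6,898.02; interest $234.53 → $7,132.55; payment $1,974.42; balance $5,158.13
Month 4: opening $5,158.13; interest $175.37 → $5,333.50; payment $2,332.57; balance $3,000.93
Month 5: opening $3,000.93; interest $102.03 → $3,102.96; payment $2,690.72; balance $412.24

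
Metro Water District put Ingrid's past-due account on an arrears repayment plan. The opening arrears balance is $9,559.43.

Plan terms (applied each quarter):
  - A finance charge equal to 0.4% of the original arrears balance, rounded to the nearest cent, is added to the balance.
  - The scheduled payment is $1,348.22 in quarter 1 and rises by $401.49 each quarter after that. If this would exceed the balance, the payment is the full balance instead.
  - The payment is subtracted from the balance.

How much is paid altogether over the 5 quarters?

Quarter 1: opening $9,559.43; interest $38.24 → $9,597.67; payment $1,348.22; balance $8,249.45
Quarter 2: opening $8,249.45; interest $38.24 → $8,287.69; payment $1,749.71; balance $6,537.98
Quarter 3: opening $6,537.98; interest $38.24 → $6,576.22; payment $2,151.20; balance $4,425.02
Quarter 4: opening $4,425.02; interest $38.24 → $4,463.26; payment $2,552.69; balance $1,910.57
Quarter 5: opening $1,910.57; interest $38.24 → $1,948.81; payment $1,948.81; balance $0.00
Total paid: $9,750.63

$9,750.63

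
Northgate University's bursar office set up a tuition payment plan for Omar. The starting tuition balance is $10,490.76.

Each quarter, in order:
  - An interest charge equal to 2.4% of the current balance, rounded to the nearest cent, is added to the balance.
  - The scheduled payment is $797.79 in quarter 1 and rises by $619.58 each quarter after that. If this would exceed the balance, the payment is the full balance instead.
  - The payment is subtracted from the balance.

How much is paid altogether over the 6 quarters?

Quarter 1: opening $10,490.76; interest $251.78 → $10,742.54; payment $797.79; balance $9,944.75
Quarter 2: opening $9,944.75; interest $238.67 → $10,183.42; payment $1,417.37; balance $8,766.05
Quarter 3: opening $8,766.05; interest $210.39 → $8,976.44; payment $2,036.95; balance $6,939.49
Quarter 4: opening $6,939.49; interest $166.55 → $7,106.04; payment $2,656.53; balance $4,449.51
Quarter 5: opening $4,449.51; interest $106.79 → $4,556.30; payment $3,276.11; balance $1,280.19
Quarter 6: opening $1,280.19; interest $30.72 → $1,310.91; payment $1,310.91; balance $0.00
Total paid: $11,495.66

$11,495.66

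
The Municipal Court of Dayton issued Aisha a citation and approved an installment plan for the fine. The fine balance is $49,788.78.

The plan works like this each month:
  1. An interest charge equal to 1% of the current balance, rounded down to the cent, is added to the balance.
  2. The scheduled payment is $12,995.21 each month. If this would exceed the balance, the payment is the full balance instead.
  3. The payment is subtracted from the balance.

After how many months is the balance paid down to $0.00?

4

Month 1: $49,788.78 +$497.88 interest = $50,286.66; pay $12,995.21 → $37,291.45
Month 2: $37,291.45 +$372.91 interest = $37,664.36; pay $12,995.21 → $24,669.15
Month 3: $24,669.15 +$246.69 interest = $24,915.84; pay $12,995.21 → $11,920.63
Month 4: $11,920.63 +$119.20 interest = $12,039.83; pay $12,039.83 → $0.00
Balance reaches $0.00 in month 4.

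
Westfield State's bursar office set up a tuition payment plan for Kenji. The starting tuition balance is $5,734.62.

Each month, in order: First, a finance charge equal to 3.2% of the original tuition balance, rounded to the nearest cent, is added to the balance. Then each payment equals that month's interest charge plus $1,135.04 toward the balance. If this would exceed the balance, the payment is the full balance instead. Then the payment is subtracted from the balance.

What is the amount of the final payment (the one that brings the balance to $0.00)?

# | Opening | Interest | Payment | End bal
1 | $5,734.62 | $183.51 | $1,318.55 | $4,599.58
2 | $4,599.58 | $183.51 | $1,318.55 | $3,464.54
3 | $3,464.54 | $183.51 | $1,318.55 | $2,329.50
4 | $2,329.50 | $183.51 | $1,318.55 | $1,194.46
5 | $1,194.46 | $183.51 | $1,318.55 | $59.42
6 | $59.42 | $183.51 | $242.93 | $0.00

$242.93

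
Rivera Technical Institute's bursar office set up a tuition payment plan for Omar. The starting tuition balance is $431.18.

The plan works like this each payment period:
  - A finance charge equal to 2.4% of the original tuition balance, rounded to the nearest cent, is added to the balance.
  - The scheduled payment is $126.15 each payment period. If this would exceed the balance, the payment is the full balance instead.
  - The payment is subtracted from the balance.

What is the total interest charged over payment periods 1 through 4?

Payment period 1: $431.18 +$10.35 interest = $441.53; pay $126.15 → $315.38
Payment period 2: $315.38 +$10.35 interest = $325.73; pay $126.15 → $199.58
Payment period 3: $199.58 +$10.35 interest = $209.93; pay $126.15 → $83.78
Payment period 4: $83.78 +$10.35 interest = $94.13; pay $94.13 → $0.00
Total interest: $10.35 + $10.35 + $10.35 + $10.35 = $41.40

$41.40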